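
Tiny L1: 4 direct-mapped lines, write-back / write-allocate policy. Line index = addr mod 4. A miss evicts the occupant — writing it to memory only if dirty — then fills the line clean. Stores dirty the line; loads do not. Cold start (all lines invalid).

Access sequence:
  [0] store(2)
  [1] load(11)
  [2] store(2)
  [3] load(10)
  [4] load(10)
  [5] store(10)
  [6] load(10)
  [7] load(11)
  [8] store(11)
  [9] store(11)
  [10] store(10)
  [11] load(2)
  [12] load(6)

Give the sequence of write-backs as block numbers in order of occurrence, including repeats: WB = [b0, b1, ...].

WB = [2, 10]

  0 | W B2 → L2 miss [D]
  1 | R B11 → L3 miss [-]
  2 | W B2 → L2 hit [D]
  3 | R B10 → L2 miss wb→B2 [-]
  4 | R B10 → L2 hit [-]
  5 | W B10 → L2 hit [D]
  6 | R B10 → L2 hit [D]
  7 | R B11 → L3 hit [-]
  8 | W B11 → L3 hit [D]
  9 | W B11 → L3 hit [D]
  10 | W B10 → L2 hit [D]
  11 | R B2 → L2 miss wb→B10 [-]
  12 | R B6 → L2 miss [-]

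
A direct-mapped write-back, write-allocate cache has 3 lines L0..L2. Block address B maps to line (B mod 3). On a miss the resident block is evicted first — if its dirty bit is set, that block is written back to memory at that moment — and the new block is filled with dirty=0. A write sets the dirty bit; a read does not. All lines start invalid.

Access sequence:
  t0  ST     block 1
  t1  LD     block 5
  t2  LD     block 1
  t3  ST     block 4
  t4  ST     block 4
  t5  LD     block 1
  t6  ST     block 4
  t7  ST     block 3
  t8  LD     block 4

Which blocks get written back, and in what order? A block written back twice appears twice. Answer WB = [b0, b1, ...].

WB = [1, 4]

  0 | W B1 → L1 miss [D]
  1 | R B5 → L2 miss [-]
  2 | R B1 → L1 hit [D]
  3 | W B4 → L1 miss wb→B1 [D]
  4 | W B4 → L1 hit [D]
  5 | R B1 → L1 miss wb→B4 [-]
  6 | W B4 → L1 miss [D]
  7 | W B3 → L0 miss [D]
  8 | R B4 → L1 hit [D]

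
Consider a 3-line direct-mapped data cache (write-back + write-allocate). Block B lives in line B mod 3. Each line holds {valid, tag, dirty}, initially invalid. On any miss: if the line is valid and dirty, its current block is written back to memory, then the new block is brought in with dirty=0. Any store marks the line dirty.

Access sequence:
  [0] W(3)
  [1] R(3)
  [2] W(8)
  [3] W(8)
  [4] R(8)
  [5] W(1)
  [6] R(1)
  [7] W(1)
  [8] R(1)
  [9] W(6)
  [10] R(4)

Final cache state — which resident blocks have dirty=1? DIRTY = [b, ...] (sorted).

DIRTY = [6, 8]

0: W B3 -> L0 miss  d=D]
1: R B3 -> L0 hit  d=D]
2: W B8 -> L2 miss  d=D]
3: W B8 -> L2 hit  d=D]
4: R B8 -> L2 hit  d=D]
5: W B1 -> L1 miss  d=D]
6: R B1 -> L1 hit  d=D]
7: W B1 -> L1 hit  d=D]
8: R B1 -> L1 hit  d=D]
9: W B6 -> L0 miss wb->B3  d=D]
10: R B4 -> L1 miss wb->B1  d=-]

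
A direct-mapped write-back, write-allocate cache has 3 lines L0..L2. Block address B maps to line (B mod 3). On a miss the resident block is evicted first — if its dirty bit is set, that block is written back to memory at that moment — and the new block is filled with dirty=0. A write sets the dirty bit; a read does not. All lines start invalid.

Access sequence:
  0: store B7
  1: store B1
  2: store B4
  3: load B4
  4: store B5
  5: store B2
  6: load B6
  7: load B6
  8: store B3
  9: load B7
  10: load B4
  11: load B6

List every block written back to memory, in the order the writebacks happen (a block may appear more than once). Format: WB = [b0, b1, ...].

WB = [7, 1, 5, 4, 3]

  0 | W B7 → L1 miss [D]
  1 | W B1 → L1 miss wb→B7 [D]
  2 | W B4 → L1 miss wb→B1 [D]
  3 | R B4 → L1 hit [D]
  4 | W B5 → L2 miss [D]
  5 | W B2 → L2 miss wb→B5 [D]
  6 | R B6 → L0 miss [-]
  7 | R B6 → L0 hit [-]
  8 | W B3 → L0 miss [D]
  9 | R B7 → L1 miss wb→B4 [-]
  10 | R B4 → L1 miss [-]
  11 | R B6 → L0 miss wb→B3 [-]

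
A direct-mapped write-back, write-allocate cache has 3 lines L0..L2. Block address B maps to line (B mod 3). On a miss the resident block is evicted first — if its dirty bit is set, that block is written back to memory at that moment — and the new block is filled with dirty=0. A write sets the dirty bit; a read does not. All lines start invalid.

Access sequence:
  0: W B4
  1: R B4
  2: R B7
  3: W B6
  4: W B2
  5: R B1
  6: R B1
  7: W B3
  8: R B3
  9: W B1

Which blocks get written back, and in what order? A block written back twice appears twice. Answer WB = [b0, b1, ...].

0: W B4 -> L1 miss  d=D]
1: R B4 -> L1 hit  d=D]
2: R B7 -> L1 miss wb->B4  d=-]
3: W B6 -> L0 miss  d=D]
4: W B2 -> L2 miss  d=D]
5: R B1 -> L1 miss  d=-]
6: R B1 -> L1 hit  d=-]
7: W B3 -> L0 miss wb->B6  d=D]
8: R B3 -> L0 hit  d=D]
9: W B1 -> L1 hit  d=D]

WB = [4, 6]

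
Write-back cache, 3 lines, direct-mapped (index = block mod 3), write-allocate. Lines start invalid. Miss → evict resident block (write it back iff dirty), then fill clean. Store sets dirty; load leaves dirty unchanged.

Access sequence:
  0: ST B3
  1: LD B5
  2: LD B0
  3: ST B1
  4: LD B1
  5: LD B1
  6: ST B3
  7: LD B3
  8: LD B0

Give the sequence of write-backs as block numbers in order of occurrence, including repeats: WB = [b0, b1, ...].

0: W B3 → L0 miss [D]
1: R B5 → L2 miss [-]
2: R B0 → L0 miss wb→B3 [-]
3: W B1 → L1 miss [D]
4: R B1 → L1 hit [D]
5: R B1 → L1 hit [D]
6: W B3 → L0 miss [D]
7: R B3 → L0 hit [D]
8: R B0 → L0 miss wb→B3 [-]

WB = [3, 3]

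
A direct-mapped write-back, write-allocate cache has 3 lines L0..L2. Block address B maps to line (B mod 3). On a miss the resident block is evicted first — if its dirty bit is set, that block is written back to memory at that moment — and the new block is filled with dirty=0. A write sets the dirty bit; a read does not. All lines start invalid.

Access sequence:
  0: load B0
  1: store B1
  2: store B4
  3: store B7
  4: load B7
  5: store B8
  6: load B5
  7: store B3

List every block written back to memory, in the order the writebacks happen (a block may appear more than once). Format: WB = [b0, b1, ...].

0: R B0 → L0 miss [-]
1: W B1 → L1 miss [D]
2: W B4 → L1 miss wb→B1 [D]
3: W B7 → L1 miss wb→B4 [D]
4: R B7 → L1 hit [D]
5: W B8 → L2 miss [D]
6: R B5 → L2 miss wb→B8 [-]
7: W B3 → L0 miss [D]

WB = [1, 4, 8]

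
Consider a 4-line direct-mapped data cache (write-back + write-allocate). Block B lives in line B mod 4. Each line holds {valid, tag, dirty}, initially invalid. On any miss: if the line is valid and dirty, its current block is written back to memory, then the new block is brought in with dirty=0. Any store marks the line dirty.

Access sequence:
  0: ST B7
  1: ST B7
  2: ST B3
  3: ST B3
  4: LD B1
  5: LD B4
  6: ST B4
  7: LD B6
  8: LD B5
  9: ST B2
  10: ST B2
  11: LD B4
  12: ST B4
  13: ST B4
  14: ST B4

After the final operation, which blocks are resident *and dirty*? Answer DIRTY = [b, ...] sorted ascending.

0: W B7 -> L3 miss  d=D]
1: W B7 -> L3 hit  d=D]
2: W B3 -> L3 miss wb->B7  d=D]
3: W B3 -> L3 hit  d=D]
4: R B1 -> L1 miss  d=-]
5: R B4 -> L0 miss  d=-]
6: W B4 -> L0 hit  d=D]
7: R B6 -> L2 miss  d=-]
8: R B5 -> L1 miss  d=-]
9: W B2 -> L2 miss  d=D]
10: W B2 -> L2 hit  d=D]
11: R B4 -> L0 hit  d=D]
12: W B4 -> L0 hit  d=D]
13: W B4 -> L0 hit  d=D]
14: W B4 -> L0 hit  d=D]

DIRTY = [2, 3, 4]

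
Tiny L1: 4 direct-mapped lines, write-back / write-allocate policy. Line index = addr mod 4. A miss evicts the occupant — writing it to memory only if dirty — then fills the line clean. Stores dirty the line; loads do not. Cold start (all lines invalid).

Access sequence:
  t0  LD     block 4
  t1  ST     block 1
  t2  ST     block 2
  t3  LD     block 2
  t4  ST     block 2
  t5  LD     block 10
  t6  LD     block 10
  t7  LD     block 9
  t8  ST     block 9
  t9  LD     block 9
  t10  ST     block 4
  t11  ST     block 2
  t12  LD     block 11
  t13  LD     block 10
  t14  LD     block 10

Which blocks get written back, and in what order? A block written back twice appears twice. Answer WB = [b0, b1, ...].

0: R B4 -> L0 miss  d=-]
1: W B1 -> L1 miss  d=D]
2: W B2 -> L2 miss  d=D]
3: R B2 -> L2 hit  d=D]
4: W B2 -> L2 hit  d=D]
5: R B10 -> L2 miss wb->B2  d=-]
6: R B10 -> L2 hit  d=-]
7: R B9 -> L1 miss wb->B1  d=-]
8: W B9 -> L1 hit  d=D]
9: R B9 -> L1 hit  d=D]
10: W B4 -> L0 hit  d=D]
11: W B2 -> L2 miss  d=D]
12: R B11 -> L3 miss  d=-]
13: R B10 -> L2 miss wb->B2  d=-]
14: R B10 -> L2 hit  d=-]

WB = [2, 1, 2]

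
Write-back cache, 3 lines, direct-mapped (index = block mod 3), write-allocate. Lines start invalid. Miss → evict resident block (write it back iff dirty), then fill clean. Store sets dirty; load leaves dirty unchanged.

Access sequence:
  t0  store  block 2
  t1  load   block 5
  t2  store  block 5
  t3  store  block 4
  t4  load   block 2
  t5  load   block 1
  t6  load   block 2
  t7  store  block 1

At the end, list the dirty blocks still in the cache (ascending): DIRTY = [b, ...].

0: W B2 → L2 miss [D]
1: R B5 → L2 miss wb→B2 [-]
2: W B5 → L2 hit [D]
3: W B4 → L1 miss [D]
4: R B2 → L2 miss wb→B5 [-]
5: R B1 → L1 miss wb→B4 [-]
6: R B2 → L2 hit [-]
7: W B1 → L1 hit [D]

DIRTY = [1]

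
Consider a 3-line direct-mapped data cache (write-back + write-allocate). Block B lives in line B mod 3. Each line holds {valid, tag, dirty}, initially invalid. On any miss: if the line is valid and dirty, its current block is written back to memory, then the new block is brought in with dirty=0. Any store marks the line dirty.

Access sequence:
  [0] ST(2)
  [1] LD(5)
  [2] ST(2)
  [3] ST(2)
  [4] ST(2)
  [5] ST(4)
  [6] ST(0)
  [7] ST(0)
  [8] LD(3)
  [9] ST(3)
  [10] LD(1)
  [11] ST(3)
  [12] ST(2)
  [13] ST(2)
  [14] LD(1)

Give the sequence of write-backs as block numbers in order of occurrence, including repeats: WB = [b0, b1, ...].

0: W B2 -> L2 miss  d=D]
1: R B5 -> L2 miss wb->B2  d=-]
2: W B2 -> L2 miss  d=D]
3: W B2 -> L2 hit  d=D]
4: W B2 -> L2 hit  d=D]
5: W B4 -> L1 miss  d=D]
6: W B0 -> L0 miss  d=D]
7: W B0 -> L0 hit  d=D]
8: R B3 -> L0 miss wb->B0  d=-]
9: W B3 -> L0 hit  d=D]
10: R B1 -> L1 miss wb->B4  d=-]
11: W B3 -> L0 hit  d=D]
12: W B2 -> L2 hit  d=D]
13: W B2 -> L2 hit  d=D]
14: R B1 -> L1 hit  d=-]

WB = [2, 0, 4]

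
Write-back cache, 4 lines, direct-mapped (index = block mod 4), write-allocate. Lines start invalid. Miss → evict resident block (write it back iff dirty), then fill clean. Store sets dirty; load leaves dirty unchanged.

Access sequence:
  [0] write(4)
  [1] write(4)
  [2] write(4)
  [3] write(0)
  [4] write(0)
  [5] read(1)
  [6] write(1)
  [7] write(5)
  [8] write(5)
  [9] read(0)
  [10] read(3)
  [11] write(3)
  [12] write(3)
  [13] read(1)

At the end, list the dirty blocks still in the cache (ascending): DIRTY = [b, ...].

0: W B4 -> L0 miss  d=D]
1: W B4 -> L0 hit  d=D]
2: W B4 -> L0 hit  d=D]
3: W B0 -> L0 miss wb->B4  d=D]
4: W B0 -> L0 hit  d=D]
5: R B1 -> L1 miss  d=-]
6: W B1 -> L1 hit  d=D]
7: W B5 -> L1 miss wb->B1  d=D]
8: W B5 -> L1 hit  d=D]
9: R B0 -> L0 hit  d=D]
10: R B3 -> L3 miss  d=-]
11: W B3 -> L3 hit  d=D]
12: W B3 -> L3 hit  d=D]
13: R B1 -> L1 miss wb->B5  d=-]

DIRTY = [0, 3]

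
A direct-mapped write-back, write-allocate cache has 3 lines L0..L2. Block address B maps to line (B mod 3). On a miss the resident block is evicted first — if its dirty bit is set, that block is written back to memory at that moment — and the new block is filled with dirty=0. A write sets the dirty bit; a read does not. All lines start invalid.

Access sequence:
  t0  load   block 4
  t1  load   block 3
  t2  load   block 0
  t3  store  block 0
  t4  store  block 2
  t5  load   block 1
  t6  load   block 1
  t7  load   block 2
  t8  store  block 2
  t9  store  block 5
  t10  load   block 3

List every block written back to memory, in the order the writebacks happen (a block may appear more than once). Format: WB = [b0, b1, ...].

0: R B4 -> L1 miss  d=-]
1: R B3 -> L0 miss  d=-]
2: R B0 -> L0 miss  d=-]
3: W B0 -> L0 hit  d=D]
4: W B2 -> L2 miss  d=D]
5: R B1 -> L1 miss  d=-]
6: R B1 -> L1 hit  d=-]
7: R B2 -> L2 hit  d=D]
8: W B2 -> L2 hit  d=D]
9: W B5 -> L2 miss wb->B2  d=D]
10: R B3 -> L0 miss wb->B0  d=-]

WB = [2, 0]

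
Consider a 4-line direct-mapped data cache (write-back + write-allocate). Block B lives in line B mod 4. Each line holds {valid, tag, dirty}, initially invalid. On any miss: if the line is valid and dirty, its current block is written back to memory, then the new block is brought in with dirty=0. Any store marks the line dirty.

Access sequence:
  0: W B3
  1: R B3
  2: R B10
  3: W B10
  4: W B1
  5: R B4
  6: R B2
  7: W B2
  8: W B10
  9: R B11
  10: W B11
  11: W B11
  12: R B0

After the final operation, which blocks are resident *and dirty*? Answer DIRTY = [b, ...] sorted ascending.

DIRTY = [1, 10, 11]

  0 | W B3 → L3 miss [D]
  1 | R B3 → L3 hit [D]
  2 | R B10 → L2 miss [-]
  3 | W B10 → L2 hit [D]
  4 | W B1 → L1 miss [D]
  5 | R B4 → L0 miss [-]
  6 | R B2 → L2 miss wb→B10 [-]
  7 | W B2 → L2 hit [D]
  8 | W B10 → L2 miss wb→B2 [D]
  9 | R B11 → L3 miss wb→B3 [-]
  10 | W B11 → L3 hit [D]
  11 | W B11 → L3 hit [D]
  12 | R B0 → L0 miss [-]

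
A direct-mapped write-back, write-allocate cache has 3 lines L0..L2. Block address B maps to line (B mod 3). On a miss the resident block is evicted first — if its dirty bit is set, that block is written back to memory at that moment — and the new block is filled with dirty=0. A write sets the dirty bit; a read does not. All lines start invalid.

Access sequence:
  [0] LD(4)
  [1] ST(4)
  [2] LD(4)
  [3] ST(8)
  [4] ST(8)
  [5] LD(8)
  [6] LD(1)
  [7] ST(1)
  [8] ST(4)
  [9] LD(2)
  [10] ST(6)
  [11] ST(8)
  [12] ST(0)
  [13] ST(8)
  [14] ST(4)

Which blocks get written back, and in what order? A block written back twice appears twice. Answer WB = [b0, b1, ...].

WB = [4, 1, 8, 6]

  0 | R B4 → L1 miss [-]
  1 | W B4 → L1 hit [D]
  2 | R B4 → L1 hit [D]
  3 | W B8 → L2 miss [D]
  4 | W B8 → L2 hit [D]
  5 | R B8 → L2 hit [D]
  6 | R B1 → L1 miss wb→B4 [-]
  7 | W B1 → L1 hit [D]
  8 | W B4 → L1 miss wb→B1 [D]
  9 | R B2 → L2 miss wb→B8 [-]
  10 | W B6 → L0 miss [D]
  11 | W B8 → L2 miss [D]
  12 | W B0 → L0 miss wb→B6 [D]
  13 | W B8 → L2 hit [D]
  14 | W B4 → L1 hit [D]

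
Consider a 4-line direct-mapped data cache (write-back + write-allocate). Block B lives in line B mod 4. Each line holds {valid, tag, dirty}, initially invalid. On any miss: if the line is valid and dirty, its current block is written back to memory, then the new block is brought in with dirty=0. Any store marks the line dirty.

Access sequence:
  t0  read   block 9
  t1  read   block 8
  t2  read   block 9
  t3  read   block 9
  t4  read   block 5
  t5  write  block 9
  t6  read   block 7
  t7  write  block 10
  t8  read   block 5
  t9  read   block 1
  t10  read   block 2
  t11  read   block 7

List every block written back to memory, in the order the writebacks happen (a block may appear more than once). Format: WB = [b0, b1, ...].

WB = [9, 10]

0: R B9 -> L1 miss  d=-]
1: R B8 -> L0 miss  d=-]
2: R B9 -> L1 hit  d=-]
3: R B9 -> L1 hit  d=-]
4: R B5 -> L1 miss  d=-]
5: W B9 -> L1 miss  d=D]
6: R B7 -> L3 miss  d=-]
7: W B10 -> L2 miss  d=D]
8: R B5 -> L1 miss wb->B9  d=-]
9: R B1 -> L1 miss  d=-]
10: R B2 -> L2 miss wb->B10  d=-]
11: R B7 -> L3 hit  d=-]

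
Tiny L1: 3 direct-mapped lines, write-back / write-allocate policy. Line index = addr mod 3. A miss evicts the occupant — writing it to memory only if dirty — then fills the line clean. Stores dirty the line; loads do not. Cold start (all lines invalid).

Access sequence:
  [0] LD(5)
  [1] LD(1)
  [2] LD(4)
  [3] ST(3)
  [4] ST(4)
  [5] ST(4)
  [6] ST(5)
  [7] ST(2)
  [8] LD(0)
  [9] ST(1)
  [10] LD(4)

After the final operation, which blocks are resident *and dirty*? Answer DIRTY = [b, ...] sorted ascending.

DIRTY = [2]

0: R B5 -> L2 miss  d=-]
1: R B1 -> L1 miss  d=-]
2: R B4 -> L1 miss  d=-]
3: W B3 -> L0 miss  d=D]
4: W B4 -> L1 hit  d=D]
5: W B4 -> L1 hit  d=D]
6: W B5 -> L2 hit  d=D]
7: W B2 -> L2 miss wb->B5  d=D]
8: R B0 -> L0 miss wb->B3  d=-]
9: W B1 -> L1 miss wb->B4  d=D]
10: R B4 -> L1 miss wb->B1  d=-]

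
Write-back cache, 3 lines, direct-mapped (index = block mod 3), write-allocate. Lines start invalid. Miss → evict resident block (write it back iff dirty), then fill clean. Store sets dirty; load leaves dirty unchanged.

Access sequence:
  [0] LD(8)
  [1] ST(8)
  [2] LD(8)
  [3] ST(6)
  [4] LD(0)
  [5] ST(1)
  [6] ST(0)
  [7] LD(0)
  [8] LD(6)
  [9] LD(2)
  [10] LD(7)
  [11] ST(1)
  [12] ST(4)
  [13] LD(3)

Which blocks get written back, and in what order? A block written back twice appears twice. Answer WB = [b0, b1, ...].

WB = [6, 0, 8, 1, 1]

  0 | R B8 → L2 miss [-]
  1 | W B8 → L2 hit [D]
  2 | R B8 → L2 hit [D]
  3 | W B6 → L0 miss [D]
  4 | R B0 → L0 miss wb→B6 [-]
  5 | W B1 → L1 miss [D]
  6 | W B0 → L0 hit [D]
  7 | R B0 → L0 hit [D]
  8 | R B6 → L0 miss wb→B0 [-]
  9 | R B2 → L2 miss wb→B8 [-]
  10 | R B7 → L1 miss wb→B1 [-]
  11 | W B1 → L1 miss [D]
  12 | W B4 → L1 miss wb→B1 [D]
  13 | R B3 → L0 miss [-]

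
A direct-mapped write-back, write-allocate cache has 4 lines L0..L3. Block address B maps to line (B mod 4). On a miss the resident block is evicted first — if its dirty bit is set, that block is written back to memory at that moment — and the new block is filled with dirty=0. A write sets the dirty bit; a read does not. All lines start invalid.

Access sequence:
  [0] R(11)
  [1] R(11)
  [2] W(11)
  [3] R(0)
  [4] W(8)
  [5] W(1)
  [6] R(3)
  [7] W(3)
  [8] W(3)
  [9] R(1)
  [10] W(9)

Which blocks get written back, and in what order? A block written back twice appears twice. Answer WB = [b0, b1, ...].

WB = [11, 1]

  0 | R B11 → L3 miss [-]
  1 | R B11 → L3 hit [-]
  2 | W B11 → L3 hit [D]
  3 | R B0 → L0 miss [-]
  4 | W B8 → L0 miss [D]
  5 | W B1 → L1 miss [D]
  6 | R B3 → L3 miss wb→B11 [-]
  7 | W B3 → L3 hit [D]
  8 | W B3 → L3 hit [D]
  9 | R B1 → L1 hit [D]
  10 | W B9 → L1 miss wb→B1 [D]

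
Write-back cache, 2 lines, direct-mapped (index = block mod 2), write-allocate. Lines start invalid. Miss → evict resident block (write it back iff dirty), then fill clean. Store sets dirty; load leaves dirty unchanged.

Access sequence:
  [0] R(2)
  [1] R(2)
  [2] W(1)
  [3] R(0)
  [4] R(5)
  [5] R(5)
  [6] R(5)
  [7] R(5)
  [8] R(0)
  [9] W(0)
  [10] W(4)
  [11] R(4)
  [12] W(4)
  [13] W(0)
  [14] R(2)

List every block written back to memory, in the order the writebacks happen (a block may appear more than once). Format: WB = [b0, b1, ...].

0: R B2 -> L0 miss  d=-]
1: R B2 -> L0 hit  d=-]
2: W B1 -> L1 miss  d=D]
3: R B0 -> L0 miss  d=-]
4: R B5 -> L1 miss wb->B1  d=-]
5: R B5 -> L1 hit  d=-]
6: R B5 -> L1 hit  d=-]
7: R B5 -> L1 hit  d=-]
8: R B0 -> L0 hit  d=-]
9: W B0 -> L0 hit  d=D]
10: W B4 -> L0 miss wb->B0  d=D]
11: R B4 -> L0 hit  d=D]
12: W B4 -> L0 hit  d=D]
13: W B0 -> L0 miss wb->B4  d=D]
14: R B2 -> L0 miss wb->B0  d=-]

WB = [1, 0, 4, 0]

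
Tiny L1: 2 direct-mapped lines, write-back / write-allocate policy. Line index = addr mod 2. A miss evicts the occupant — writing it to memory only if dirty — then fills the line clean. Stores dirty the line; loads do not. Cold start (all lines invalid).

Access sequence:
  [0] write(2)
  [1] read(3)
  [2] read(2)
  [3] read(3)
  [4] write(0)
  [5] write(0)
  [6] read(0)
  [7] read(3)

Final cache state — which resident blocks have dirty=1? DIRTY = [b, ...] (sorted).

0: W B2 → L0 miss [D]
1: R B3 → L1 miss [-]
2: R B2 → L0 hit [D]
3: R B3 → L1 hit [-]
4: W B0 → L0 miss wb→B2 [D]
5: W B0 → L0 hit [D]
6: R B0 → L0 hit [D]
7: R B3 → L1 hit [-]

DIRTY = [0]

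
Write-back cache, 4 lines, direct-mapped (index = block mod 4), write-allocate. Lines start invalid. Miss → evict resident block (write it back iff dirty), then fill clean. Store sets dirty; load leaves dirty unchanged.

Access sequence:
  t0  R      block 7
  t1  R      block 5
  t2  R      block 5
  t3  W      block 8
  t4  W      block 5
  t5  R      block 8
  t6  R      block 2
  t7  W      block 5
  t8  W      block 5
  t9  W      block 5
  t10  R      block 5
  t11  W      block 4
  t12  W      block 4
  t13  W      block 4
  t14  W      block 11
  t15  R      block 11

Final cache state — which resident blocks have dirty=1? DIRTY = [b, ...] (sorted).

  0 | R B7 → L3 miss [-]
  1 | R B5 → L1 miss [-]
  2 | R B5 → L1 hit [-]
  3 | W B8 → L0 miss [D]
  4 | W B5 → L1 hit [D]
  5 | R B8 → L0 hit [D]
  6 | R B2 → L2 miss [-]
  7 | W B5 → L1 hit [D]
  8 | W B5 → L1 hit [D]
  9 | W B5 → L1 hit [D]
  10 | R B5 → L1 hit [D]
  11 | W B4 → L0 miss wb→B8 [D]
  12 | W B4 → L0 hit [D]
  13 | W B4 → L0 hit [D]
  14 | W B11 → L3 miss [D]
  15 | R B11 → L3 hit [D]

DIRTY = [4, 5, 11]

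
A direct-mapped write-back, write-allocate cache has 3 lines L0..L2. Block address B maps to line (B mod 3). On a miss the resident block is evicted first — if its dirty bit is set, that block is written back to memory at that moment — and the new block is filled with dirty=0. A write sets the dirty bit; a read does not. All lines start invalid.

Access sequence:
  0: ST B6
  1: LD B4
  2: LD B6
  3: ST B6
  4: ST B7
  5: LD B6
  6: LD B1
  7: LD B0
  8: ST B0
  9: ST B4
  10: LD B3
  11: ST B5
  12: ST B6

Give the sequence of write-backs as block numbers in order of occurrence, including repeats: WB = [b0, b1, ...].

  0 | W B6 → L0 miss [D]
  1 | R B4 → L1 miss [-]
  2 | R B6 → L0 hit [D]
  3 | W B6 → L0 hit [D]
  4 | W B7 → L1 miss [D]
  5 | R B6 → L0 hit [D]
  6 | R B1 → L1 miss wb→B7 [-]
  7 | R B0 → L0 miss wb→B6 [-]
  8 | W B0 → L0 hit [D]
  9 | W B4 → L1 miss [D]
  10 | R B3 → L0 miss wb→B0 [-]
  11 | W B5 → L2 miss [D]
  12 | W B6 → L0 miss [D]

WB = [7, 6, 0]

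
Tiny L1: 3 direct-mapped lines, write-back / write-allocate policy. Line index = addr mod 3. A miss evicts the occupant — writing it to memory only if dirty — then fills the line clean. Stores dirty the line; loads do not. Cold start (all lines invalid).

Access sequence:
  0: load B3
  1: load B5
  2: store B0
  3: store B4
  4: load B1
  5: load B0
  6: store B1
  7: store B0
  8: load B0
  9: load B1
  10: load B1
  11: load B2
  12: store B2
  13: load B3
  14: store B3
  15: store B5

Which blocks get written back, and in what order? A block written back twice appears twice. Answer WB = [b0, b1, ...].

0: R B3 -> L0 miss  d=-]
1: R B5 -> L2 miss  d=-]
2: W B0 -> L0 miss  d=D]
3: W B4 -> L1 miss  d=D]
4: R B1 -> L1 miss wb->B4  d=-]
5: R B0 -> L0 hit  d=D]
6: W B1 -> L1 hit  d=D]
7: W B0 -> L0 hit  d=D]
8: R B0 -> L0 hit  d=D]
9: R B1 -> L1 hit  d=D]
10: R B1 -> L1 hit  d=D]
11: R B2 -> L2 miss  d=-]
12: W B2 -> L2 hit  d=D]
13: R B3 -> L0 miss wb->B0  d=-]
14: W B3 -> L0 hit  d=D]
15: W B5 -> L2 miss wb->B2  d=D]

WB = [4, 0, 2]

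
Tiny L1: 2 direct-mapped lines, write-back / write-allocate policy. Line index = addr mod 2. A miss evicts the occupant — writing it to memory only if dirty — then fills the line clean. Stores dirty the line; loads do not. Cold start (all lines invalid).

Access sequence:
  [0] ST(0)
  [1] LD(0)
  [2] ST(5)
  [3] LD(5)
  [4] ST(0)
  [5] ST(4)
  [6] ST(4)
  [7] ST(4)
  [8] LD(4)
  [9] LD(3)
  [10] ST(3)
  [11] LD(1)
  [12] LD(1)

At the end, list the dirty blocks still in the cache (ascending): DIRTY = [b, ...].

DIRTY = [4]

  0 | W B0 → L0 miss [D]
  1 | R B0 → L0 hit [D]
  2 | W B5 → L1 miss [D]
  3 | R B5 → L1 hit [D]
  4 | W B0 → L0 hit [D]
  5 | W B4 → L0 miss wb→B0 [D]
  6 | W B4 → L0 hit [D]
  7 | W B4 → L0 hit [D]
  8 | R B4 → L0 hit [D]
  9 | R B3 → L1 miss wb→B5 [-]
  10 | W B3 → L1 hit [D]
  11 | R B1 → L1 miss wb→B3 [-]
  12 | R B1 → L1 hit [-]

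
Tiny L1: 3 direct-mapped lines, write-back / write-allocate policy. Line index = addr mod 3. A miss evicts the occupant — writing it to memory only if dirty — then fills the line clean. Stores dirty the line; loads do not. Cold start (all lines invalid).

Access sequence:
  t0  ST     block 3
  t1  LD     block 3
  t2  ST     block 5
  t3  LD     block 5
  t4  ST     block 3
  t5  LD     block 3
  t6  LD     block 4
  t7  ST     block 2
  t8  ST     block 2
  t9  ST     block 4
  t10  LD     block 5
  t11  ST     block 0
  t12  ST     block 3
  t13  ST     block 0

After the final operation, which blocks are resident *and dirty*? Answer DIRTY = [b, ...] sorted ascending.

  0 | W B3 → L0 miss [D]
  1 | R B3 → L0 hit [D]
  2 | W B5 → L2 miss [D]
  3 | R B5 → L2 hit [D]
  4 | W B3 → L0 hit [D]
  5 | R B3 → L0 hit [D]
  6 | R B4 → L1 miss [-]
  7 | W B2 → L2 miss wb→B5 [D]
  8 | W B2 → L2 hit [D]
  9 | W B4 → L1 hit [D]
  10 | R B5 → L2 miss wb→B2 [-]
  11 | W B0 → L0 miss wb→B3 [D]
  12 | W B3 → L0 miss wb→B0 [D]
  13 | W B0 → L0 miss wb→B3 [D]

DIRTY = [0, 4]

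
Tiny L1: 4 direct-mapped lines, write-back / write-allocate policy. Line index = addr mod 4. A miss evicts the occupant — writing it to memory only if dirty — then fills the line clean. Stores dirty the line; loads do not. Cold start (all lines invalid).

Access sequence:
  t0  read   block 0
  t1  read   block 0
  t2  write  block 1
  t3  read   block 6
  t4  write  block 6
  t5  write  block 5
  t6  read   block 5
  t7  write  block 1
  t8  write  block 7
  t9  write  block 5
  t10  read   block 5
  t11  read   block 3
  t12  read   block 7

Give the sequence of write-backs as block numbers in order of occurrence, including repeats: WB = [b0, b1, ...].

WB = [1, 5, 1, 7]

0: R B0 -> L0 miss  d=-]
1: R B0 -> L0 hit  d=-]
2: W B1 -> L1 miss  d=D]
3: R B6 -> L2 miss  d=-]
4: W B6 -> L2 hit  d=D]
5: W B5 -> L1 miss wb->B1  d=D]
6: R B5 -> L1 hit  d=D]
7: W B1 -> L1 miss wb->B5  d=D]
8: W B7 -> L3 miss  d=D]
9: W B5 -> L1 miss wb->B1  d=D]
10: R B5 -> L1 hit  d=D]
11: R B3 -> L3 miss wb->B7  d=-]
12: R B7 -> L3 miss  d=-]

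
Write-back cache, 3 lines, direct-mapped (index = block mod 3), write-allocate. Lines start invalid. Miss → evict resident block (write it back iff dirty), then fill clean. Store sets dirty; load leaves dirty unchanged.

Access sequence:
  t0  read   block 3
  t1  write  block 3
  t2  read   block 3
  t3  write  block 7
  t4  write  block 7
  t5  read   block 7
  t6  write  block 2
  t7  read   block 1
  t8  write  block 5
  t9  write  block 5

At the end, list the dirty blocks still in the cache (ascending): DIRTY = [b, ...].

DIRTY = [3, 5]

0: R B3 → L0 miss [-]
1: W B3 → L0 hit [D]
2: R B3 → L0 hit [D]
3: W B7 → L1 miss [D]
4: W B7 → L1 hit [D]
5: R B7 → L1 hit [D]
6: W B2 → L2 miss [D]
7: R B1 → L1 miss wb→B7 [-]
8: W B5 → L2 miss wb→B2 [D]
9: W B5 → L2 hit [D]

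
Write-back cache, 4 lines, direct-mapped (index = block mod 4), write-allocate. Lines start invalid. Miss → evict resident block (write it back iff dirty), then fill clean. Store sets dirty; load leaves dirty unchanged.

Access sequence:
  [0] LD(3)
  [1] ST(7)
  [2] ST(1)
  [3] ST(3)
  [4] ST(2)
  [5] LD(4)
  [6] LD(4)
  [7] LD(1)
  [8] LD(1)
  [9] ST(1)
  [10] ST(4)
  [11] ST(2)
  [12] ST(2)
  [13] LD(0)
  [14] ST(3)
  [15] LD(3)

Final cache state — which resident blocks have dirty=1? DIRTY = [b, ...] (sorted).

DIRTY = [1, 2, 3]

0: R B3 → L3 miss [-]
1: W B7 → L3 miss [D]
2: W B1 → L1 miss [D]
3: W B3 → L3 miss wb→B7 [D]
4: W B2 → L2 miss [D]
5: R B4 → L0 miss [-]
6: R B4 → L0 hit [-]
7: R B1 → L1 hit [D]
8: R B1 → L1 hit [D]
9: W B1 → L1 hit [D]
10: W B4 → L0 hit [D]
11: W B2 → L2 hit [D]
12: W B2 → L2 hit [D]
13: R B0 → L0 miss wb→B4 [-]
14: W B3 → L3 hit [D]
15: R B3 → L3 hit [D]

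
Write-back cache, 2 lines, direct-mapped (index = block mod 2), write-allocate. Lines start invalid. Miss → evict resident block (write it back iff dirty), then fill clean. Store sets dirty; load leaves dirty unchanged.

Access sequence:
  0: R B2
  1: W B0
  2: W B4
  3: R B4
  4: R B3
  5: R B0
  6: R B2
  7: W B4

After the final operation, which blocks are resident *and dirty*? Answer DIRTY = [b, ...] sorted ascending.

DIRTY = [4]

  0 | R B2 → L0 miss [-]
  1 | W B0 → L0 miss [D]
  2 | W B4 → L0 miss wb→B0 [D]
  3 | R B4 → L0 hit [D]
  4 | R B3 → L1 miss [-]
  5 | R B0 → L0 miss wb→B4 [-]
  6 | R B2 → L0 miss [-]
  7 | W B4 → L0 miss [D]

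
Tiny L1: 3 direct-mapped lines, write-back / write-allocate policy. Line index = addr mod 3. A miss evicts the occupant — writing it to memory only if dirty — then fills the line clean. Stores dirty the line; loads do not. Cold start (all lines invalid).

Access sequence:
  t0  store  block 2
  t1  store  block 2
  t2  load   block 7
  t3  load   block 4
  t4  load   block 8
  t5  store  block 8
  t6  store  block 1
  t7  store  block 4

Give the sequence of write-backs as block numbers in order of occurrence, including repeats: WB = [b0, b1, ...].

  0 | W B2 → L2 miss [D]
  1 | W B2 → L2 hit [D]
  2 | R B7 → L1 miss [-]
  3 | R B4 → L1 miss [-]
  4 | R B8 → L2 miss wb→B2 [-]
  5 | W B8 → L2 hit [D]
  6 | W B1 → L1 miss [D]
  7 | W B4 → L1 miss wb→B1 [D]

WB = [2, 1]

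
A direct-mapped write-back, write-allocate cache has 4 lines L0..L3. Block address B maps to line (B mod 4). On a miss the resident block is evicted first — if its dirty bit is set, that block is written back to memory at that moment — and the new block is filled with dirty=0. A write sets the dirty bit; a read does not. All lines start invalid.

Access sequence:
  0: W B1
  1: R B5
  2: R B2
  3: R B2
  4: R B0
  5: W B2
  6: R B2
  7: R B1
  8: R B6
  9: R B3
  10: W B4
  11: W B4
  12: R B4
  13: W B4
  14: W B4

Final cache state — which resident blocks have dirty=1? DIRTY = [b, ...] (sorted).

0: W B1 -> L1 miss  d=D]
1: R B5 -> L1 miss wb->B1  d=-]
2: R B2 -> L2 miss  d=-]
3: R B2 -> L2 hit  d=-]
4: R B0 -> L0 miss  d=-]
5: W B2 -> L2 hit  d=D]
6: R B2 -> L2 hit  d=D]
7: R B1 -> L1 miss  d=-]
8: R B6 -> L2 miss wb->B2  d=-]
9: R B3 -> L3 miss  d=-]
10: W B4 -> L0 miss  d=D]
11: W B4 -> L0 hit  d=D]
12: R B4 -> L0 hit  d=D]
13: W B4 -> L0 hit  d=D]
14: W B4 -> L0 hit  d=D]

DIRTY = [4]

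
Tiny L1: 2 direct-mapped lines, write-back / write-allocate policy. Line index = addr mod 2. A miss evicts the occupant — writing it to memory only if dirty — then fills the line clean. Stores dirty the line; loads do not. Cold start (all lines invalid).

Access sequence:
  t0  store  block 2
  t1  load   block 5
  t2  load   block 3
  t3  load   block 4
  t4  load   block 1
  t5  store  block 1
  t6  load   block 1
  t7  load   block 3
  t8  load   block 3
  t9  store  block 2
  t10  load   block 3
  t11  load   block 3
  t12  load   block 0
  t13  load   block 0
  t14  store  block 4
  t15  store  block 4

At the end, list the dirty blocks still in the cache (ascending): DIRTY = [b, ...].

0: W B2 -> L0 miss  d=D]
1: R B5 -> L1 miss  d=-]
2: R B3 -> L1 miss  d=-]
3: R B4 -> L0 miss wb->B2  d=-]
4: R B1 -> L1 miss  d=-]
5: W B1 -> L1 hit  d=D]
6: R B1 -> L1 hit  d=D]
7: R B3 -> L1 miss wb->B1  d=-]
8: R B3 -> L1 hit  d=-]
9: W B2 -> L0 miss  d=D]
10: R B3 -> L1 hit  d=-]
11: R B3 -> L1 hit  d=-]
12: R B0 -> L0 miss wb->B2  d=-]
13: R B0 -> L0 hit  d=-]
14: W B4 -> L0 miss  d=D]
15: W B4 -> L0 hit  d=D]

DIRTY = [4]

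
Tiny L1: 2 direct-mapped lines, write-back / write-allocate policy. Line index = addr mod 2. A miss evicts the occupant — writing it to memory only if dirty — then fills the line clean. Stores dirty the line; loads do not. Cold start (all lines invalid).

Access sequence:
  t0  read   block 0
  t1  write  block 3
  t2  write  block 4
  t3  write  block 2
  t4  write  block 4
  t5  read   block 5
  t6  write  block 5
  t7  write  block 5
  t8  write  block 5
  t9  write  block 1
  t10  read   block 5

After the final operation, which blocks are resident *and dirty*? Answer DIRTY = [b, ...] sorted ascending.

DIRTY = [4]

0: R B0 → L0 miss [-]
1: W B3 → L1 miss [D]
2: W B4 → L0 miss [D]
3: W B2 → L0 miss wb→B4 [D]
4: W B4 → L0 miss wb→B2 [D]
5: R B5 → L1 miss wb→B3 [-]
6: W B5 → L1 hit [D]
7: W B5 → L1 hit [D]
8: W B5 → L1 hit [D]
9: W B1 → L1 miss wb→B5 [D]
10: R B5 → L1 miss wb→B1 [-]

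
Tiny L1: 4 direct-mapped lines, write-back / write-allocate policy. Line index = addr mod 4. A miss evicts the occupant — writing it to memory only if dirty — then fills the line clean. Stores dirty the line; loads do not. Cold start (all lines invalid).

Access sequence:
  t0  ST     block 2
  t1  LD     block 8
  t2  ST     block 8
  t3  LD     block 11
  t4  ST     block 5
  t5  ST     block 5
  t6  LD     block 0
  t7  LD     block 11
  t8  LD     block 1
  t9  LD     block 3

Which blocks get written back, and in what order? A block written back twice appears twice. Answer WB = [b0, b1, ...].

WB = [8, 5]

0: W B2 -> L2 miss  d=D]
1: R B8 -> L0 miss  d=-]
2: W B8 -> L0 hit  d=D]
3: R B11 -> L3 miss  d=-]
4: W B5 -> L1 miss  d=D]
5: W B5 -> L1 hit  d=D]
6: R B0 -> L0 miss wb->B8  d=-]
7: R B11 -> L3 hit  d=-]
8: R B1 -> L1 miss wb->B5  d=-]
9: R B3 -> L3 miss  d=-]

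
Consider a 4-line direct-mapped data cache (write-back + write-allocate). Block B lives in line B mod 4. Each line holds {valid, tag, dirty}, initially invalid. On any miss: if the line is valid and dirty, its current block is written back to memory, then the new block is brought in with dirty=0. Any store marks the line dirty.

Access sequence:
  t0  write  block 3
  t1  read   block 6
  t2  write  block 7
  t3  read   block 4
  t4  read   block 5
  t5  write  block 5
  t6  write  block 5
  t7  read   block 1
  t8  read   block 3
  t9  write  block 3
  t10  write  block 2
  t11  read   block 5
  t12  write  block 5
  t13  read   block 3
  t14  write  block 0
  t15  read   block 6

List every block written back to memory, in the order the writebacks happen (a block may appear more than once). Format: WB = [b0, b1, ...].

WB = [3, 5, 7, 2]

  0 | W B3 → L3 miss [D]
  1 | R B6 → L2 miss [-]
  2 | W B7 → L3 miss wb→B3 [D]
  3 | R B4 → L0 miss [-]
  4 | R B5 → L1 miss [-]
  5 | W B5 → L1 hit [D]
  6 | W B5 → L1 hit [D]
  7 | R B1 → L1 miss wb→B5 [-]
  8 | R B3 → L3 miss wb→B7 [-]
  9 | W B3 → L3 hit [D]
  10 | W B2 → L2 miss [D]
  11 | R B5 → L1 miss [-]
  12 | W B5 → L1 hit [D]
  13 | R B3 → L3 hit [D]
  14 | W B0 → L0 miss [D]
  15 | R B6 → L2 miss wb→B2 [-]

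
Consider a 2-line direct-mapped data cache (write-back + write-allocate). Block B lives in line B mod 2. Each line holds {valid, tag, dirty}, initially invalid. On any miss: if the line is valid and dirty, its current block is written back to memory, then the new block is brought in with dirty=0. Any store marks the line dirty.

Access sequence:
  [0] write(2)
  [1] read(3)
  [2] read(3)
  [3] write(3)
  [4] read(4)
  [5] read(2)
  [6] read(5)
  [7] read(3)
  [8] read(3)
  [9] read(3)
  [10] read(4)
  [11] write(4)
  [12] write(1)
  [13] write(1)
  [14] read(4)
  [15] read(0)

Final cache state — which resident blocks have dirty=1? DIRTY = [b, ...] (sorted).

0: W B2 → L0 miss [D]
1: R B3 → L1 miss [-]
2: R B3 → L1 hit [-]
3: W B3 → L1 hit [D]
4: R B4 → L0 miss wb→B2 [-]
5: R B2 → L0 miss [-]
6: R B5 → L1 miss wb→B3 [-]
7: R B3 → L1 miss [-]
8: R B3 → L1 hit [-]
9: R B3 → L1 hit [-]
10: R B4 → L0 miss [-]
11: W B4 → L0 hit [D]
12: W B1 → L1 miss [D]
13: W B1 → L1 hit [D]
14: R B4 → L0 hit [D]
15: R B0 → L0 miss wb→B4 [-]

DIRTY = [1]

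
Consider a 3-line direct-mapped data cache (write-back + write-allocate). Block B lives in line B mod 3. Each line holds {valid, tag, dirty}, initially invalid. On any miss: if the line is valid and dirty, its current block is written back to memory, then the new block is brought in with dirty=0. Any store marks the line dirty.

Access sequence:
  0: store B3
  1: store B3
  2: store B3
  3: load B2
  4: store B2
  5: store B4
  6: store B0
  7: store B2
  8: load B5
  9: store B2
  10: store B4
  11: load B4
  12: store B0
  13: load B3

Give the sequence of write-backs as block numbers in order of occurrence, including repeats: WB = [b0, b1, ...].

0: W B3 → L0 miss [D]
1: W B3 → L0 hit [D]
2: W B3 → L0 hit [D]
3: R B2 → L2 miss [-]
4: W B2 → L2 hit [D]
5: W B4 → L1 miss [D]
6: W B0 → L0 miss wb→B3 [D]
7: W B2 → L2 hit [D]
8: R B5 → L2 miss wb→B2 [-]
9: W B2 → L2 miss [D]
10: W B4 → L1 hit [D]
11: R B4 → L1 hit [D]
12: W B0 → L0 hit [D]
13: R B3 → L0 miss wb→B0 [-]

WB = [3, 2, 0]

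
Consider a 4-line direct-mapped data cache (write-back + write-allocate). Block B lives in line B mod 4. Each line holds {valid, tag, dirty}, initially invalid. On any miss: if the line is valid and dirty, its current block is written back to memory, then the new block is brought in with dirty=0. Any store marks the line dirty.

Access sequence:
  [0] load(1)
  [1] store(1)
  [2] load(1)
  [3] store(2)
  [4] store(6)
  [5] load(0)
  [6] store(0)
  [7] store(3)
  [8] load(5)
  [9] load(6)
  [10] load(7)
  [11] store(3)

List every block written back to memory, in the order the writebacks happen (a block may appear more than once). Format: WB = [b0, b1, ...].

0: R B1 → L1 miss [-]
1: W B1 → L1 hit [D]
2: R B1 → L1 hit [D]
3: W B2 → L2 miss [D]
4: W B6 → L2 miss wb→B2 [D]
5: R B0 → L0 miss [-]
6: W B0 → L0 hit [D]
7: W B3 → L3 miss [D]
8: R B5 → L1 miss wb→B1 [-]
9: R B6 → L2 hit [D]
10: R B7 → L3 miss wb→B3 [-]
11: W B3 → L3 miss [D]

WB = [2, 1, 3]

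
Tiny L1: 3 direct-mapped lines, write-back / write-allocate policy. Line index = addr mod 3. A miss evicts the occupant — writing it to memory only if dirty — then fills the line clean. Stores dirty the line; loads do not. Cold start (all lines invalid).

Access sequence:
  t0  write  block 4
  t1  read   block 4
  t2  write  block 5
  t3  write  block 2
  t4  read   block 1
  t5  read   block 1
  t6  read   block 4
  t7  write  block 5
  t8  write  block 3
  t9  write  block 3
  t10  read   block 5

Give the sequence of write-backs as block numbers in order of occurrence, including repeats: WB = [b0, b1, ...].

  0 | W B4 → L1 miss [D]
  1 | R B4 → L1 hit [D]
  2 | W B5 → L2 miss [D]
  3 | W B2 → L2 miss wb→B5 [D]
  4 | R B1 → L1 miss wb→B4 [-]
  5 | R B1 → L1 hit [-]
  6 | R B4 → L1 miss [-]
  7 | W B5 → L2 miss wb→B2 [D]
  8 | W B3 → L0 miss [D]
  9 | W B3 → L0 hit [D]
  10 | R B5 → L2 hit [D]

WB = [5, 4, 2]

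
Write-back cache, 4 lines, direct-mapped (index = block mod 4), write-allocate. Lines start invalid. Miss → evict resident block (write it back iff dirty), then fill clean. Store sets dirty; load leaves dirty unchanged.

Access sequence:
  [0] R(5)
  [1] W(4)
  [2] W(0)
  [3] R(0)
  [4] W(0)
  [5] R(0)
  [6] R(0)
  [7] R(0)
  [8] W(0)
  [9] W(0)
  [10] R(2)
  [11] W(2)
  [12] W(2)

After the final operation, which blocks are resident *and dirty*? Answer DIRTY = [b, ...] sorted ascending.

0: R B5 → L1 miss [-]
1: W B4 → L0 miss [D]
2: W B0 → L0 miss wb→B4 [D]
3: R B0 → L0 hit [D]
4: W B0 → L0 hit [D]
5: R B0 → L0 hit [D]
6: R B0 → L0 hit [D]
7: R B0 → L0 hit [D]
8: W B0 → L0 hit [D]
9: W B0 → L0 hit [D]
10: R B2 → L2 miss [-]
11: W B2 → L2 hit [D]
12: W B2 → L2 hit [D]

DIRTY = [0, 2]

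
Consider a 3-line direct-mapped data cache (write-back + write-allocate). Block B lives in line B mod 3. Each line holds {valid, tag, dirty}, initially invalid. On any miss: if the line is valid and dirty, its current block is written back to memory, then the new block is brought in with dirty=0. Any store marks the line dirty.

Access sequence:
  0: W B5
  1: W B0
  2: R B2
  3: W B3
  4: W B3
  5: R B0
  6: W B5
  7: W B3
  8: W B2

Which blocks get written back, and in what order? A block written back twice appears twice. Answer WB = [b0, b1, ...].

  0 | W B5 → L2 miss [D]
  1 | W B0 → L0 miss [D]
  2 | R B2 → L2 miss wb→B5 [-]
  3 | W B3 → L0 miss wb→B0 [D]
  4 | W B3 → L0 hit [D]
  5 | R B0 → L0 miss wb→B3 [-]
  6 | W B5 → L2 miss [D]
  7 | W B3 → L0 miss [D]
  8 | W B2 → L2 miss wb→B5 [D]

WB = [5, 0, 3, 5]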